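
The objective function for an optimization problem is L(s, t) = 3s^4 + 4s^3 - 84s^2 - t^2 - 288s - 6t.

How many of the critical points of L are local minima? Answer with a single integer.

L separates as a function of s plus a function of t, so ∇L=0 decouples.
∂L/∂s = 12(s - 4)(s + 2)(s + 3) = 0 at s ∈ {-3, -2, 4}; ∂L/∂t = -2(t + 3) = 0 at t ∈ {-3}.
The Hessian is diagonal: diag(L_ss, L_tt). Second derivatives: L_ss(-3)=84, L_ss(-2)=-72, L_ss(4)=504; L_tt(-3)=-2.
Local minima occur where both diagonal entries positive: none. Count: 0.

0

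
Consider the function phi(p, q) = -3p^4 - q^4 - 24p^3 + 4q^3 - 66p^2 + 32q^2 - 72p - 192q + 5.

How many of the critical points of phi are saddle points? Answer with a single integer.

phi separates as a function of p plus a function of q, so ∇phi=0 decouples.
∂phi/∂p = -12(p + 1)(p + 2)(p + 3) = 0 at p ∈ {-3, -2, -1}; ∂phi/∂q = -4(q - 4)(q - 3)(q + 4) = 0 at q ∈ {-4, 3, 4}.
The Hessian is diagonal: diag(phi_pp, phi_qq). Second derivatives: phi_pp(-3)=-24, phi_pp(-2)=12, phi_pp(-1)=-24; phi_qq(-4)=-224, phi_qq(3)=28, phi_qq(4)=-32.
Saddle points occur where the two diagonal entries have opposite signs: (-3, 3), (-2, -4), (-2, 4), (-1, 3). Count: 4.

4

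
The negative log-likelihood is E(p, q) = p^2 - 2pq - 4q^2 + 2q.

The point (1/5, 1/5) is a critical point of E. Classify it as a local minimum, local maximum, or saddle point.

The Hessian of E is constant: H = [[2, -2], [-2, -8]].
det(H) = 2·(-8) − (-2)² = -20.
Since det(H) < 0, H is indefinite and the critical point is a saddle point.

saddle point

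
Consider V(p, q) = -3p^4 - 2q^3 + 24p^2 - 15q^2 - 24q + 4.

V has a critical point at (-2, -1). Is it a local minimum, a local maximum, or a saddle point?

The mixed partial ∂²V/∂p∂q is 0, so the Hessian at any point is diag(V_pp, V_qq) = diag(12(-3p^2 + 4), -6(2q + 5)).
At (-2, -1): H = diag(-96, -18).
Both eigenvalues are negative, so H is negative definite: a local maximum.

local maximum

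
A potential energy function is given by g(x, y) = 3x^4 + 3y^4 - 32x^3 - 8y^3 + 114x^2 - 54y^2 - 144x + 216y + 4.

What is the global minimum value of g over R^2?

-730

g(x,y) separates as P(x) + Q(y) + 4, so its minimum is min P + min Q + 4.
P'(x) = 12(x - 4)(x - 3)(x - 1) vanishes at x ∈ {1, 3, 4}; Q'(y) = 12(y - 3)(y - 2)(y + 3) vanishes at y ∈ {-3, 2, 3}.
Local minima of P (where P''>0): P(1)=-59, P(4)=-32. Local minima of Q: Q(-3)=-675, Q(3)=189.
So the global minimum of g is P(1) + Q(-3) + 4 = -59 − 675 + 4 = -730, attained at (1, -3).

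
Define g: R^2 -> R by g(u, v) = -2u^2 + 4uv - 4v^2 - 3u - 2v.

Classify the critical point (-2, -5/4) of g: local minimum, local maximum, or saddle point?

local maximum

The Hessian of g is constant: H = [[-4, 4], [4, -8]].
det(H) = (-4)·(-8) − 4² = 16.
det(H) > 0 and tr(H) = -12 < 0, so H is negative definite and the point is a local maximum.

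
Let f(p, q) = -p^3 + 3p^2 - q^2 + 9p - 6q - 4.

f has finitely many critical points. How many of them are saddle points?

f separates as a function of p plus a function of q, so ∇f=0 decouples.
∂f/∂p = -3(p - 3)(p + 1) = 0 at p ∈ {-1, 3}; ∂f/∂q = -2(q + 3) = 0 at q ∈ {-3}.
The Hessian is diagonal: diag(f_pp, f_qq). Second derivatives: f_pp(-1)=12, f_pp(3)=-12; f_qq(-3)=-2.
Saddle points occur where the two diagonal entries have opposite signs: (-1, -3). Count: 1.

1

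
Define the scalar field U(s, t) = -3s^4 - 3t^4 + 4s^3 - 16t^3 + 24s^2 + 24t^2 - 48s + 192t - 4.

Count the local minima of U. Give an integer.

U separates as a function of s plus a function of t, so ∇U=0 decouples.
∂U/∂s = -12(s - 2)(s - 1)(s + 2) = 0 at s ∈ {-2, 1, 2}; ∂U/∂t = -12(t - 2)(t + 2)(t + 4) = 0 at t ∈ {-4, -2, 2}.
The Hessian is diagonal: diag(U_ss, U_tt). Second derivatives: U_ss(-2)=-144, U_ss(1)=36, U_ss(2)=-48; U_tt(-4)=-144, U_tt(-2)=96, U_tt(2)=-288.
Local minima occur where both diagonal entries positive: (1, -2). Count: 1.

1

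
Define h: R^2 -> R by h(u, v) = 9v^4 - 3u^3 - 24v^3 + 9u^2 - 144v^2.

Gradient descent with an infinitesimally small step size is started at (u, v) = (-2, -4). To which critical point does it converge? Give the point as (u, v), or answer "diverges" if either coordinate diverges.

h is separable, so gradient descent decouples: u follows -∂h/∂u, v follows -∂h/∂v.
∂h/∂u = -9u(u - 2); at u=-2 this is -72, so u increases.
∂h/∂v = 36v(v - 4)(v + 2); at v=-4 this is -2304, so v increases.
u converges to its nearest critical value 0 (a local min of the u-part); v converges to -2. The iterate converges to (0, -2).

(0, -2)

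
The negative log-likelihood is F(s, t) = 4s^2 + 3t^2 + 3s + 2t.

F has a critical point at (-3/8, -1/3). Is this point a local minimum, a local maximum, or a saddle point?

local minimum

The Hessian of F is constant: H = [[8, 0], [0, 6]].
det(H) = 8·6 − 0² = 48.
det(H) > 0 and tr(H) = 14 > 0, so H is positive definite and the point is a local minimum.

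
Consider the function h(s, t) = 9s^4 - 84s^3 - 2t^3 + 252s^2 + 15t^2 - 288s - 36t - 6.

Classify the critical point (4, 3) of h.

The mixed partial ∂²h/∂s∂t is 0, so the Hessian at any point is diag(h_ss, h_tt) = diag(36(3s^2 - 14s + 14), 6(-2t + 5)).
At (4, 3): H = diag(216, -6).
The eigenvalues have opposite signs, so H is indefinite: a saddle point.

saddle point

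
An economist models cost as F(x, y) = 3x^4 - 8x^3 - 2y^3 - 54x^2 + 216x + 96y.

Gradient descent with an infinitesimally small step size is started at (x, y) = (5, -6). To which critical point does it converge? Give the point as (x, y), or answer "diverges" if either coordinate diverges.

F is separable, so gradient descent decouples: x follows -∂F/∂x, y follows -∂F/∂y.
∂F/∂x = 12(x - 3)(x - 2)(x + 3); at x=5 this is 576, so x decreases.
∂F/∂y = -6(y - 4)(y + 4); at y=-6 this is -120, so y increases.
x converges to its nearest critical value 3 (a local min of the x-part); y converges to -4. The iterate converges to (3, -4).

(3, -4)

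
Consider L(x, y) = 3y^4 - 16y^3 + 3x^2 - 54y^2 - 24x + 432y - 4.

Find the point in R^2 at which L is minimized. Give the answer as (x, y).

L(x,y) separates as P(x) + Q(y) − 4, so its minimum is min P + min Q − 4.
P'(x) = 6x - 24 vanishes at x ∈ {4}; Q'(y) = 12(y - 4)(y - 3)(y + 3) vanishes at y ∈ {-3, 3, 4}.
Local minima of P (where P''>0): P(4)=-48. Local minima of Q: Q(-3)=-1107, Q(4)=608.
So the global minimum of L is P(4) + Q(-3) − 4 = -48 − 1107 − 4 = -1159, attained at (4, -3).

(4, -3)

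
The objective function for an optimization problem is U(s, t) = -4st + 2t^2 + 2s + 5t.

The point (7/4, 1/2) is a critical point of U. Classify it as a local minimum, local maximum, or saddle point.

saddle point

The Hessian of U is constant: H = [[0, -4], [-4, 4]].
det(H) = 0·4 − (-4)² = -16.
Since det(H) < 0, H is indefinite and the critical point is a saddle point.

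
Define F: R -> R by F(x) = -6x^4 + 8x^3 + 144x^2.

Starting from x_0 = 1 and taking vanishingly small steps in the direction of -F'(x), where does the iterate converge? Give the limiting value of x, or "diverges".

F'(x) = -24x(x - 4)(x + 3), so F'(1) = 288.
Gradient descent moves in the -F' direction, i.e. x is decreasing.
The nearest critical point in that direction is x = 0, where F'' = 288 > 0 (a local minimum). The iterate converges there.

0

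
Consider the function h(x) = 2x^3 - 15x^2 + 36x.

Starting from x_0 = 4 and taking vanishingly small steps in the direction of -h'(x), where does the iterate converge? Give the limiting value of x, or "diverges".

3

h'(x) = 6(x - 3)(x - 2), so h'(4) = 12.
Gradient descent moves in the -h' direction, i.e. x is decreasing.
The nearest critical point in that direction is x = 3, where h'' = 6 > 0 (a local minimum). The iterate converges there.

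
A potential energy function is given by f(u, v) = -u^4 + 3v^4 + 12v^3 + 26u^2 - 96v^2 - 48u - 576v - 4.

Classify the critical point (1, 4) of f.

local minimum

The mixed partial ∂²f/∂u∂v is 0, so the Hessian at any point is diag(f_uu, f_vv) = diag(4(-3u^2 + 13), 12(3v^2 + 6v - 16)).
At (1, 4): H = diag(40, 672).
Both eigenvalues are positive, so H is positive definite: a local minimum.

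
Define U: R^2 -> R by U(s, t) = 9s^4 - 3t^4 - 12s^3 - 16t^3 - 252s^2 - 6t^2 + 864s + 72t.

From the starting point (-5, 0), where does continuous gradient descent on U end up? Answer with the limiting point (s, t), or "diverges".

U is separable, so gradient descent decouples: s follows -∂U/∂s, t follows -∂U/∂t.
∂U/∂s = 36(s - 3)(s - 2)(s + 4); at s=-5 this is -2016, so s increases.
∂U/∂t = -12(t - 1)(t + 2)(t + 3); at t=0 this is 72, so t decreases.
s converges to its nearest critical value -4 (a local min of the s-part); t converges to -2. The iterate converges to (-4, -2).

(-4, -2)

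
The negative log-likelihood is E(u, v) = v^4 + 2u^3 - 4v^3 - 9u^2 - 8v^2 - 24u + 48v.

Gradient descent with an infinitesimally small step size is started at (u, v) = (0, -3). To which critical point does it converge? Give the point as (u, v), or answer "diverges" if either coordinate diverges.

(4, -2)

E is separable, so gradient descent decouples: u follows -∂E/∂u, v follows -∂E/∂v.
∂E/∂u = 6(u - 4)(u + 1); at u=0 this is -24, so u increases.
∂E/∂v = 4(v - 3)(v - 2)(v + 2); at v=-3 this is -120, so v increases.
u converges to its nearest critical value 4 (a local min of the u-part); v converges to -2. The iterate converges to (4, -2).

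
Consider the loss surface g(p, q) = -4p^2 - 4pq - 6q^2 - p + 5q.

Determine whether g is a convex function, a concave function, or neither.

g is quadratic, so its Hessian is the constant matrix H = [[-8, -4], [-4, -12]].
det(H) = 80, tr(H) = -20.
det(H) > 0 and tr(H) < 0, so H is negative definite everywhere: concave.

concave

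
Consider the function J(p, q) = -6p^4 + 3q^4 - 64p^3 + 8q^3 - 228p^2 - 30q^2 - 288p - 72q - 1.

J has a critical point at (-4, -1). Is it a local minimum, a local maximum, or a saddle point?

local maximum

The mixed partial ∂²J/∂p∂q is 0, so the Hessian at any point is diag(J_pp, J_qq) = diag(-24(3p^2 + 16p + 19), 12(3q^2 + 4q - 5)).
At (-4, -1): H = diag(-72, -72).
Both eigenvalues are negative, so H is negative definite: a local maximum.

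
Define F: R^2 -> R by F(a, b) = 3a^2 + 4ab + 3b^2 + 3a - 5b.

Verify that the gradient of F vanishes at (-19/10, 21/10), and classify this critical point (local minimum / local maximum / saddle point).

local minimum

∇F = (6a + 4b + 3, 4a + 6b - 5); substituting (-19/10, 21/10) gives ∇F = (0, 0), so (-19/10, 21/10) is indeed a critical point.
The Hessian of F is constant: H = [[6, 4], [4, 6]].
det(H) = 6·6 − 4² = 20.
det(H) > 0 and tr(H) = 12 > 0, so H is positive definite and the point is a local minimum.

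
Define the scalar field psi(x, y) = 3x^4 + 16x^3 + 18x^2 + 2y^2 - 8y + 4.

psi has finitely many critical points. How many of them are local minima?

psi separates as a function of x plus a function of y, so ∇psi=0 decouples.
∂psi/∂x = 12x(x + 1)(x + 3) = 0 at x ∈ {-3, -1, 0}; ∂psi/∂y = 4(y - 2) = 0 at y ∈ {2}.
The Hessian is diagonal: diag(psi_xx, psi_yy). Second derivatives: psi_xx(-3)=72, psi_xx(-1)=-24, psi_xx(0)=36; psi_yy(2)=4.
Local minima occur where both diagonal entries positive: (-3, 2), (0, 2). Count: 2.

2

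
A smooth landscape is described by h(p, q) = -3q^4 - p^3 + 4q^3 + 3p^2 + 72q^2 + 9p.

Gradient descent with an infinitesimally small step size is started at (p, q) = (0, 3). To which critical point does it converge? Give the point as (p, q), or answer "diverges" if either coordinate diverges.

(-1, 0)

h is separable, so gradient descent decouples: p follows -∂h/∂p, q follows -∂h/∂q.
∂h/∂p = -3(p - 3)(p + 1); at p=0 this is 9, so p decreases.
∂h/∂q = -12q(q - 4)(q + 3); at q=3 this is 216, so q decreases.
p converges to its nearest critical value -1 (a local min of the p-part); q converges to 0. The iterate converges to (-1, 0).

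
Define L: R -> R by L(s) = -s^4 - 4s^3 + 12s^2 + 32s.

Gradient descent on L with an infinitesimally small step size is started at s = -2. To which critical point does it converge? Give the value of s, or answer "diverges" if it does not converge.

-1

L'(s) = -4(s - 2)(s + 1)(s + 4), so L'(-2) = -32.
Gradient descent moves in the -L' direction, i.e. s is increasing.
The nearest critical point in that direction is s = -1, where L'' = 36 > 0 (a local minimum). The iterate converges there.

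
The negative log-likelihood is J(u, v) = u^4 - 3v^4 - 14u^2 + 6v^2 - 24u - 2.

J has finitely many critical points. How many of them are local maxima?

2

J separates as a function of u plus a function of v, so ∇J=0 decouples.
∂J/∂u = 4(u - 3)(u + 1)(u + 2) = 0 at u ∈ {-2, -1, 3}; ∂J/∂v = -12v(v - 1)(v + 1) = 0 at v ∈ {-1, 0, 1}.
The Hessian is diagonal: diag(J_uu, J_vv). Second derivatives: J_uu(-2)=20, J_uu(-1)=-16, J_uu(3)=80; J_vv(-1)=-24, J_vv(0)=12, J_vv(1)=-24.
Local maxima occur where both diagonal entries negative: (-1, -1), (-1, 1). Count: 2.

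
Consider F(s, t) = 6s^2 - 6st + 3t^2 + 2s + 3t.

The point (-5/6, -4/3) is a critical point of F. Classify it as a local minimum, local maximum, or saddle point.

The Hessian of F is constant: H = [[12, -6], [-6, 6]].
det(H) = 12·6 − (-6)² = 36.
det(H) > 0 and tr(H) = 18 > 0, so H is positive definite and the point is a local minimum.

local minimum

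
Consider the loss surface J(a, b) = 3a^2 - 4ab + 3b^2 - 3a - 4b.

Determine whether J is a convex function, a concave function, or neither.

convex

J is quadratic, so its Hessian is the constant matrix H = [[6, -4], [-4, 6]].
det(H) = 20, tr(H) = 12.
det(H) > 0 and tr(H) > 0, so H is positive definite everywhere: convex.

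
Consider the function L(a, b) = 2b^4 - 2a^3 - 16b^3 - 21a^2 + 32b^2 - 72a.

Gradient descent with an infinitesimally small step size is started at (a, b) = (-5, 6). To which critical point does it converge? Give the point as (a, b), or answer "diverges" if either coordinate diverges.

L is separable, so gradient descent decouples: a follows -∂L/∂a, b follows -∂L/∂b.
∂L/∂a = -6(a + 3)(a + 4); at a=-5 this is -12, so a increases.
∂L/∂b = 8b(b - 4)(b - 2); at b=6 this is 384, so b decreases.
a converges to its nearest critical value -4 (a local min of the a-part); b converges to 4. The iterate converges to (-4, 4).

(-4, 4)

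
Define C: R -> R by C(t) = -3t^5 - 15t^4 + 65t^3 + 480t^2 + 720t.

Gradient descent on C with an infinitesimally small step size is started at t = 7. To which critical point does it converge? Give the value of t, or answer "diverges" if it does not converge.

diverges

C'(t) = -15(t - 4)(t + 1)(t + 3)(t + 4), so C'(7) = -39600.
Gradient descent moves in the -C' direction, i.e. t is increasing.
There is no critical point above t=7, and C' keeps the same sign, so the iterate runs off to +∞.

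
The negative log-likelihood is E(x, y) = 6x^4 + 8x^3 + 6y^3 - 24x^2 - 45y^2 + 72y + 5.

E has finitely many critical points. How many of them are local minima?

E separates as a function of x plus a function of y, so ∇E=0 decouples.
∂E/∂x = 24x(x - 1)(x + 2) = 0 at x ∈ {-2, 0, 1}; ∂E/∂y = 18(y - 4)(y - 1) = 0 at y ∈ {1, 4}.
The Hessian is diagonal: diag(E_xx, E_yy). Second derivatives: E_xx(-2)=144, E_xx(0)=-48, E_xx(1)=72; E_yy(1)=-54, E_yy(4)=54.
Local minima occur where both diagonal entries positive: (-2, 4), (1, 4). Count: 2.

2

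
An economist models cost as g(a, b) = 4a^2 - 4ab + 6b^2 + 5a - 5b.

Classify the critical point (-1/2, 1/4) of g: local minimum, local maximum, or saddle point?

local minimum

The Hessian of g is constant: H = [[8, -4], [-4, 12]].
det(H) = 8·12 − (-4)² = 80.
det(H) > 0 and tr(H) = 20 > 0, so H is positive definite and the point is a local minimum.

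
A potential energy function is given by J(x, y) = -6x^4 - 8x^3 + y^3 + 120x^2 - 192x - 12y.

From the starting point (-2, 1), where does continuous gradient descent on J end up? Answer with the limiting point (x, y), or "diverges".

(1, 2)

J is separable, so gradient descent decouples: x follows -∂J/∂x, y follows -∂J/∂y.
∂J/∂x = -24(x - 2)(x - 1)(x + 4); at x=-2 this is -576, so x increases.
∂J/∂y = 3(y - 2)(y + 2); at y=1 this is -9, so y increases.
x converges to its nearest critical value 1 (a local min of the x-part); y converges to 2. The iterate converges to (1, 2).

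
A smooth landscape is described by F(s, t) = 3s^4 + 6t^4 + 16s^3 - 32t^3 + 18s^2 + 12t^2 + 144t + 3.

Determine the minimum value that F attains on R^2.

-118

F(s,t) separates as P(s) + Q(t) + 3, so its minimum is min P + min Q + 3.
P'(s) = 12s(s + 1)(s + 3) vanishes at s ∈ {-3, -1, 0}; Q'(t) = 24(t - 3)(t - 2)(t + 1) vanishes at t ∈ {-1, 2, 3}.
Local minima of P (where P''>0): P(-3)=-27, P(0)=0. Local minima of Q: Q(-1)=-94, Q(3)=162.
So the global minimum of F is P(-3) + Q(-1) + 3 = -27 − 94 + 3 = -118, attained at (-3, -1).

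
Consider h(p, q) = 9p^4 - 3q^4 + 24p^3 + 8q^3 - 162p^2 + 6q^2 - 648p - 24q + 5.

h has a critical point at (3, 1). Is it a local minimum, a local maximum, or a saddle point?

local minimum

The mixed partial ∂²h/∂p∂q is 0, so the Hessian at any point is diag(h_pp, h_qq) = diag(36(3p^2 + 4p - 9), 12(-3q^2 + 4q + 1)).
At (3, 1): H = diag(1080, 24).
Both eigenvalues are positive, so H is positive definite: a local minimum.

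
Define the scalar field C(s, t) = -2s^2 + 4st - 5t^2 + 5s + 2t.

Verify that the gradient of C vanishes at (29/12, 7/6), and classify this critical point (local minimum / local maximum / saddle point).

local maximum

∇C = (-4s + 4t + 5, 4s - 10t + 2); substituting (29/12, 7/6) gives ∇C = (0, 0), so (29/12, 7/6) is indeed a critical point.
The Hessian of C is constant: H = [[-4, 4], [4, -10]].
det(H) = (-4)·(-10) − 4² = 24.
det(H) > 0 and tr(H) = -14 < 0, so H is negative definite and the point is a local maximum.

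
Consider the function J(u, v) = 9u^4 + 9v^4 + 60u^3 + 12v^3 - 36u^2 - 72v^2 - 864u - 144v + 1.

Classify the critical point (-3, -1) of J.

local maximum

The mixed partial ∂²J/∂u∂v is 0, so the Hessian at any point is diag(J_uu, J_vv) = diag(36(3u^2 + 10u - 2), 36(3v^2 + 2v - 4)).
At (-3, -1): H = diag(-180, -108).
Both eigenvalues are negative, so H is negative definite: a local maximum.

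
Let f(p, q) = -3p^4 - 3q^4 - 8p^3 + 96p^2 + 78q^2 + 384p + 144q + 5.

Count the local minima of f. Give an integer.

1

f separates as a function of p plus a function of q, so ∇f=0 decouples.
∂f/∂p = -12(p - 4)(p + 2)(p + 4) = 0 at p ∈ {-4, -2, 4}; ∂f/∂q = -12(q - 4)(q + 1)(q + 3) = 0 at q ∈ {-3, -1, 4}.
The Hessian is diagonal: diag(f_pp, f_qq). Second derivatives: f_pp(-4)=-192, f_pp(-2)=144, f_pp(4)=-576; f_qq(-3)=-168, f_qq(-1)=120, f_qq(4)=-420.
Local minima occur where both diagonal entries positive: (-2, -1). Count: 1.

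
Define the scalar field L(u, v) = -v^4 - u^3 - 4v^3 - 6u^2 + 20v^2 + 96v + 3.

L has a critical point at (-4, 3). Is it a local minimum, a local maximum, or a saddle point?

The mixed partial ∂²L/∂u∂v is 0, so the Hessian at any point is diag(L_uu, L_vv) = diag(-6(u + 2), 4(-3v^2 - 6v + 10)).
At (-4, 3): H = diag(12, -140).
The eigenvalues have opposite signs, so H is indefinite: a saddle point.

saddle point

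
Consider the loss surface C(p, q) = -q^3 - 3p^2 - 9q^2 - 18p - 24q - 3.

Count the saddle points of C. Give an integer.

1

C separates as a function of p plus a function of q, so ∇C=0 decouples.
∂C/∂p = -6(p + 3) = 0 at p ∈ {-3}; ∂C/∂q = -3(q + 2)(q + 4) = 0 at q ∈ {-4, -2}.
The Hessian is diagonal: diag(C_pp, C_qq). Second derivatives: C_pp(-3)=-6; C_qq(-4)=6, C_qq(-2)=-6.
Saddle points occur where the two diagonal entries have opposite signs: (-3, -4). Count: 1.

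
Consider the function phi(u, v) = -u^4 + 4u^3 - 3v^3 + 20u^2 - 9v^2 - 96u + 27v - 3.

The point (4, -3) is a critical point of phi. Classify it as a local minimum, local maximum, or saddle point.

saddle point

The mixed partial ∂²phi/∂u∂v is 0, so the Hessian at any point is diag(phi_uu, phi_vv) = diag(4(-3u^2 + 6u + 10), -18(v + 1)).
At (4, -3): H = diag(-56, 36).
The eigenvalues have opposite signs, so H is indefinite: a saddle point.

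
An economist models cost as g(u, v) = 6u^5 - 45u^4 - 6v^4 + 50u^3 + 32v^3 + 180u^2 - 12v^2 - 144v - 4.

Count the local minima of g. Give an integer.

2

g separates as a function of u plus a function of v, so ∇g=0 decouples.
∂g/∂u = 30u(u - 4)(u - 3)(u + 1) = 0 at u ∈ {-1, 0, 3, 4}; ∂g/∂v = -24(v - 3)(v - 2)(v + 1) = 0 at v ∈ {-1, 2, 3}.
The Hessian is diagonal: diag(g_uu, g_vv). Second derivatives: g_uu(-1)=-600, g_uu(0)=360, g_uu(3)=-360, g_uu(4)=600; g_vv(-1)=-288, g_vv(2)=72, g_vv(3)=-96.
Local minima occur where both diagonal entries positive: (0, 2), (4, 2). Count: 2.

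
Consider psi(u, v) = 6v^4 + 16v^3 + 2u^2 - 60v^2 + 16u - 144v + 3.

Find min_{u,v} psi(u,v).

psi(u,v) separates as P(u) + Q(v) + 3, so its minimum is min P + min Q + 3.
P'(u) = 4u + 16 vanishes at u ∈ {-4}; Q'(v) = 24(v - 2)(v + 1)(v + 3) vanishes at v ∈ {-3, -1, 2}.
Local minima of P (where P''>0): P(-4)=-32. Local minima of Q: Q(-3)=-54, Q(2)=-304.
So the global minimum of psi is P(-4) + Q(2) + 3 = -32 − 304 + 3 = -333, attained at (-4, 2).

-333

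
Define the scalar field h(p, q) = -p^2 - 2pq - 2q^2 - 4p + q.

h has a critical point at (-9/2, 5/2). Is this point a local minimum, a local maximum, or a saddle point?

The Hessian of h is constant: H = [[-2, -2], [-2, -4]].
det(H) = (-2)·(-4) − (-2)² = 4.
det(H) > 0 and tr(H) = -6 < 0, so H is negative definite and the point is a local maximum.

local maximum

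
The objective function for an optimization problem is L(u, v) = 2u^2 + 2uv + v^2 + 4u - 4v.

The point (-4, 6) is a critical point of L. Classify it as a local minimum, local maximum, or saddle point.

The Hessian of L is constant: H = [[4, 2], [2, 2]].
det(H) = 4·2 − 2² = 4.
det(H) > 0 and tr(H) = 6 > 0, so H is positive definite and the point is a local minimum.

local minimum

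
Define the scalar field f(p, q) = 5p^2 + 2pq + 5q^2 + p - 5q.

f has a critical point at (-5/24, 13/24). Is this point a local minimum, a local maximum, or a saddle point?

The Hessian of f is constant: H = [[10, 2], [2, 10]].
det(H) = 10·10 − 2² = 96.
det(H) > 0 and tr(H) = 20 > 0, so H is positive definite and the point is a local minimum.

local minimum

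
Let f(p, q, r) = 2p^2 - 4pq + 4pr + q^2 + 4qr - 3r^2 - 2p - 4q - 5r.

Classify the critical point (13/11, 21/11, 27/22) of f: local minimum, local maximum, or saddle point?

saddle point

The Hessian is constant: H = [[4, -4, 4], [-4, 2, 4], [4, 4, -6]].
Leading principal minors: Δ₁ = 4, Δ₂ = -8, Δ₃ = -176.
The minors fit neither the all-positive nor the alternating-sign pattern, so H is indefinite: a saddle point.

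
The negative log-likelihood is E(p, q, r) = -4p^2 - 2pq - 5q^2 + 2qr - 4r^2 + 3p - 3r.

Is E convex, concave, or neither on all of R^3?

E is quadratic, so its Hessian is the constant matrix H = [[-8, -2, 0], [-2, -10, 2], [0, 2, -8]].
Leading principal minors: -8, 76, -576.
Signs alternate −, +, − ⇒ H ≺ 0 ⇒ concave.

concave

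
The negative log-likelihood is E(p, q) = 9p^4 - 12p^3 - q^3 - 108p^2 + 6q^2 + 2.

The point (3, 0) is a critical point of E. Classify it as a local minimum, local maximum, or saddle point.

The mixed partial ∂²E/∂p∂q is 0, so the Hessian at any point is diag(E_pp, E_qq) = diag(36(3p^2 - 2p - 6), 6(-q + 2)).
At (3, 0): H = diag(540, 12).
Both eigenvalues are positive, so H is positive definite: a local minimum.

local minimum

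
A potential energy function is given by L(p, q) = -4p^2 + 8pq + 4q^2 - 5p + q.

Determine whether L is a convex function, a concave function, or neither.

neither

L is quadratic, so its Hessian is the constant matrix H = [[-8, 8], [8, 8]].
det(H) = -128, tr(H) = 0.
det(H) < 0, so H is indefinite: neither convex nor concave.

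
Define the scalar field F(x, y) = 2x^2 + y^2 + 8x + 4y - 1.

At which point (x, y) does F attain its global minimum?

F(x,y) separates as P(x) + Q(y) − 1, so its minimum is min P + min Q − 1.
P'(x) = 4x + 8 vanishes at x ∈ {-2}; Q'(y) = 2y + 4 vanishes at y ∈ {-2}.
Local minima of P (where P''>0): P(-2)=-8. Local minima of Q: Q(-2)=-4.
So the global minimum of F is P(-2) + Q(-2) − 1 = -8 − 4 − 1 = -13, attained at (-2, -2).

(-2, -2)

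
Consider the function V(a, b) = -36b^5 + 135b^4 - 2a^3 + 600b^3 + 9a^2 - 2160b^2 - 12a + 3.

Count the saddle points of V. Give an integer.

4

V separates as a function of a plus a function of b, so ∇V=0 decouples.
∂V/∂a = -6(a - 2)(a - 1) = 0 at a ∈ {1, 2}; ∂V/∂b = -180b(b - 4)(b - 2)(b + 3) = 0 at b ∈ {-3, 0, 2, 4}.
The Hessian is diagonal: diag(V_aa, V_bb). Second derivatives: V_aa(1)=6, V_aa(2)=-6; V_bb(-3)=18900, V_bb(0)=-4320, V_bb(2)=3600, V_bb(4)=-10080.
Saddle points occur where the two diagonal entries have opposite signs: (1, 0), (1, 4), (2, -3), (2, 2). Count: 4.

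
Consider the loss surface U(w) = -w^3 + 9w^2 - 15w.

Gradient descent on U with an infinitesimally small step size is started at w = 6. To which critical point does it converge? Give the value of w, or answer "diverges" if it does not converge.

diverges

U'(w) = -3(w - 5)(w - 1), so U'(6) = -15.
Gradient descent moves in the -U' direction, i.e. w is increasing.
There is no critical point above w=6, and U' keeps the same sign, so the iterate runs off to +∞.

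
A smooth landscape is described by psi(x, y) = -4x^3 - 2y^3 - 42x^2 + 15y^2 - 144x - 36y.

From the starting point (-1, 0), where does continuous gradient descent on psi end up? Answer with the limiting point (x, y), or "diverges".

psi is separable, so gradient descent decouples: x follows -∂psi/∂x, y follows -∂psi/∂y.
∂psi/∂x = -12(x + 3)(x + 4); at x=-1 this is -72, so x increases.
∂psi/∂y = -6(y - 3)(y - 2); at y=0 this is -36, so y increases.
The x-coordinate has no critical point in that direction and runs off to infinity.

diverges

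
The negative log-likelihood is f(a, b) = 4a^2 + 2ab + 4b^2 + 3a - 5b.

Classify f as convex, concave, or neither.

f is quadratic, so its Hessian is the constant matrix H = [[8, 2], [2, 8]].
det(H) = 60, tr(H) = 16.
det(H) > 0 and tr(H) > 0, so H is positive definite everywhere: convex.

convex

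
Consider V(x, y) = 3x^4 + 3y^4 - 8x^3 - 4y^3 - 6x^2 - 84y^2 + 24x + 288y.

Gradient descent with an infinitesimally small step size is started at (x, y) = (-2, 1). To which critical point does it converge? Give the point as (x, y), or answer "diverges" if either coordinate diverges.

(-1, -4)

V is separable, so gradient descent decouples: x follows -∂V/∂x, y follows -∂V/∂y.
∂V/∂x = 12(x - 2)(x - 1)(x + 1); at x=-2 this is -144, so x increases.
∂V/∂y = 12(y - 3)(y - 2)(y + 4); at y=1 this is 120, so y decreases.
x converges to its nearest critical value -1 (a local min of the x-part); y converges to -4. The iterate converges to (-1, -4).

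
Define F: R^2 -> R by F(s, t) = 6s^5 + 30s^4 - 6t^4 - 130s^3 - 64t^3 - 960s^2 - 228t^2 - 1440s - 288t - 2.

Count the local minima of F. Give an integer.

F separates as a function of s plus a function of t, so ∇F=0 decouples.
∂F/∂s = 30(s - 4)(s + 1)(s + 3)(s + 4) = 0 at s ∈ {-4, -3, -1, 4}; ∂F/∂t = -24(t + 1)(t + 3)(t + 4) = 0 at t ∈ {-4, -3, -1}.
The Hessian is diagonal: diag(F_ss, F_tt). Second derivatives: F_ss(-4)=-720, F_ss(-3)=420, F_ss(-1)=-900, F_ss(4)=8400; F_tt(-4)=-72, F_tt(-3)=48, F_tt(-1)=-144.
Local minima occur where both diagonal entries positive: (-3, -3), (4, -3). Count: 2.

2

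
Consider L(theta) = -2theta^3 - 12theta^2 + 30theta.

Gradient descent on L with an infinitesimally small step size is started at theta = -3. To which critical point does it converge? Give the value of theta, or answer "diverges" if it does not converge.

L'(theta) = -6(theta - 1)(theta + 5), so L'(-3) = 48.
Gradient descent moves in the -L' direction, i.e. theta is decreasing.
The nearest critical point in that direction is theta = -5, where L'' = 36 > 0 (a local minimum). The iterate converges there.

-5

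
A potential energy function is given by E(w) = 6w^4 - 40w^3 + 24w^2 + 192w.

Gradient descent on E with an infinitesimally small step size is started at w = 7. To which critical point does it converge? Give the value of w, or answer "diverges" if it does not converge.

4

E'(w) = 24(w - 4)(w - 2)(w + 1), so E'(7) = 2880.
Gradient descent moves in the -E' direction, i.e. w is decreasing.
The nearest critical point in that direction is w = 4, where E'' = 240 > 0 (a local minimum). The iterate converges there.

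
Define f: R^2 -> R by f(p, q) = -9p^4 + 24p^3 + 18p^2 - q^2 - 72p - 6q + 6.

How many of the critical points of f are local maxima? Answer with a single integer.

2

f separates as a function of p plus a function of q, so ∇f=0 decouples.
∂f/∂p = -36(p - 2)(p - 1)(p + 1) = 0 at p ∈ {-1, 1, 2}; ∂f/∂q = -2(q + 3) = 0 at q ∈ {-3}.
The Hessian is diagonal: diag(f_pp, f_qq). Second derivatives: f_pp(-1)=-216, f_pp(1)=72, f_pp(2)=-108; f_qq(-3)=-2.
Local maxima occur where both diagonal entries negative: (-1, -3), (2, -3). Count: 2.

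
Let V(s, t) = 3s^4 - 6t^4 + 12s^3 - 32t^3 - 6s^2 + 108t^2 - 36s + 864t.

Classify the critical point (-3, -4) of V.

saddle point

The mixed partial ∂²V/∂s∂t is 0, so the Hessian at any point is diag(V_ss, V_tt) = diag(12(3s^2 + 6s - 1), 24(-3t^2 - 8t + 9)).
At (-3, -4): H = diag(96, -168).
The eigenvalues have opposite signs, so H is indefinite: a saddle point.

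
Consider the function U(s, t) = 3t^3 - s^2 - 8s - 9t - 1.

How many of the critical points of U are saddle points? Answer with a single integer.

U separates as a function of s plus a function of t, so ∇U=0 decouples.
∂U/∂s = -2(s + 4) = 0 at s ∈ {-4}; ∂U/∂t = 9(t - 1)(t + 1) = 0 at t ∈ {-1, 1}.
The Hessian is diagonal: diag(U_ss, U_tt). Second derivatives: U_ss(-4)=-2; U_tt(-1)=-18, U_tt(1)=18.
Saddle points occur where the two diagonal entries have opposite signs: (-4, 1). Count: 1.

1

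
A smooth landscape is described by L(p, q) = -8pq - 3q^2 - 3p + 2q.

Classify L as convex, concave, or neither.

neither

L is quadratic, so its Hessian is the constant matrix H = [[0, -8], [-8, -6]].
det(H) = -64, tr(H) = -6.
det(H) < 0, so H is indefinite: neither convex nor concave.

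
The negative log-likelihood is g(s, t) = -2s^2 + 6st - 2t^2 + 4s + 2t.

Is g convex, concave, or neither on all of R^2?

neither

g is quadratic, so its Hessian is the constant matrix H = [[-4, 6], [6, -4]].
det(H) = -20, tr(H) = -8.
det(H) < 0, so H is indefinite: neither convex nor concave.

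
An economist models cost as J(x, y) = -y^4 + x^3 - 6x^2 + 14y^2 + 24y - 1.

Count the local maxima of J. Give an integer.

2

J separates as a function of x plus a function of y, so ∇J=0 decouples.
∂J/∂x = 3x(x - 4) = 0 at x ∈ {0, 4}; ∂J/∂y = -4(y - 3)(y + 1)(y + 2) = 0 at y ∈ {-2, -1, 3}.
The Hessian is diagonal: diag(J_xx, J_yy). Second derivatives: J_xx(0)=-12, J_xx(4)=12; J_yy(-2)=-20, J_yy(-1)=16, J_yy(3)=-80.
Local maxima occur where both diagonal entries negative: (0, -2), (0, 3). Count: 2.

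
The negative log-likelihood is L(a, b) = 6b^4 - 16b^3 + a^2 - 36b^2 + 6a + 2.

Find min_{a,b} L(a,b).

-277

L(a,b) separates as P(a) + Q(b) + 2, so its minimum is min P + min Q + 2.
P'(a) = 2a + 6 vanishes at a ∈ {-3}; Q'(b) = 24b(b - 3)(b + 1) vanishes at b ∈ {-1, 0, 3}.
Local minima of P (where P''>0): P(-3)=-9. Local minima of Q: Q(-1)=-14, Q(3)=-270.
So the global minimum of L is P(-3) + Q(3) + 2 = -9 − 270 + 2 = -277, attained at (-3, 3).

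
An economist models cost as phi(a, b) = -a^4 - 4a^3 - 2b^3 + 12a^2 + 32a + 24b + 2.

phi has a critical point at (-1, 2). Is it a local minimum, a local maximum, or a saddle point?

The mixed partial ∂²phi/∂a∂b is 0, so the Hessian at any point is diag(phi_aa, phi_bb) = diag(12(-a^2 - 2a + 2), -12b).
At (-1, 2): H = diag(36, -24).
The eigenvalues have opposite signs, so H is indefinite: a saddle point.

saddle point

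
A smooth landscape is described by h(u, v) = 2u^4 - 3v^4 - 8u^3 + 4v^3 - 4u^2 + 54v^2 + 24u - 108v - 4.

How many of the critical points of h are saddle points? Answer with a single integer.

5

h separates as a function of u plus a function of v, so ∇h=0 decouples.
∂h/∂u = 8(u - 3)(u - 1)(u + 1) = 0 at u ∈ {-1, 1, 3}; ∂h/∂v = -12(v - 3)(v - 1)(v + 3) = 0 at v ∈ {-3, 1, 3}.
The Hessian is diagonal: diag(h_uu, h_vv). Second derivatives: h_uu(-1)=64, h_uu(1)=-32, h_uu(3)=64; h_vv(-3)=-288, h_vv(1)=96, h_vv(3)=-144.
Saddle points occur where the two diagonal entries have opposite signs: (-1, -3), (-1, 3), (1, 1), (3, -3), (3, 3). Count: 5.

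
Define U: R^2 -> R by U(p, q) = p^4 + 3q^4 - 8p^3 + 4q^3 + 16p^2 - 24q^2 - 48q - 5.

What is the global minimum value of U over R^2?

U(p,q) separates as A(p) + B(q) − 5, so its minimum is min A + min B − 5.
A'(p) = 4p(p - 4)(p - 2) vanishes at p ∈ {0, 2, 4}; B'(q) = 12(q - 2)(q + 1)(q + 2) vanishes at q ∈ {-2, -1, 2}.
Local minima of A (where A''>0): A(0)=0, A(4)=0. Local minima of B: B(-2)=16, B(2)=-112.
So the global minimum of U is A(0) + B(2) − 5 = 0 − 112 − 5 = -117, attained at (0, 2).

-117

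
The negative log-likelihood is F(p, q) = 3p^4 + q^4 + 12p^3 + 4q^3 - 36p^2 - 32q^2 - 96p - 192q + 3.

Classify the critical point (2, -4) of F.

The mixed partial ∂²F/∂p∂q is 0, so the Hessian at any point is diag(F_pp, F_qq) = diag(36(p^2 + 2p - 2), 4(3q^2 + 6q - 16)).
At (2, -4): H = diag(216, 32).
Both eigenvalues are positive, so H is positive definite: a local minimum.

local minimum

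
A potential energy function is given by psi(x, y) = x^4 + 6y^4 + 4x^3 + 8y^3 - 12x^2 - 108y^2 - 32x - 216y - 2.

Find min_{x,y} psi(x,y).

-984

psi(x,y) separates as P(x) + Q(y) − 2, so its minimum is min P + min Q − 2.
P'(x) = 4(x - 2)(x + 1)(x + 4) vanishes at x ∈ {-4, -1, 2}; Q'(y) = 24(y - 3)(y + 1)(y + 3) vanishes at y ∈ {-3, -1, 3}.
Local minima of P (where P''>0): P(-4)=-64, P(2)=-64. Local minima of Q: Q(-3)=-54, Q(3)=-918.
So the global minimum of psi is P(-4) + Q(3) − 2 = -64 − 918 − 2 = -984, attained at (-4, 3).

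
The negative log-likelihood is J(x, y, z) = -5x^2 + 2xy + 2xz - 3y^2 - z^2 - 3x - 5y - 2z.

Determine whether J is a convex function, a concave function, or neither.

concave

J is quadratic, so its Hessian is the constant matrix H = [[-10, 2, 2], [2, -6, 0], [2, 0, -2]].
Leading principal minors: -10, 56, -88.
Signs alternate −, +, − ⇒ H ≺ 0 ⇒ concave.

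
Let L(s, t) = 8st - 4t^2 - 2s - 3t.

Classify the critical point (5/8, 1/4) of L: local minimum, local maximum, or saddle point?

saddle point

The Hessian of L is constant: H = [[0, 8], [8, -8]].
det(H) = 0·(-8) − 8² = -64.
Since det(H) < 0, H is indefinite and the critical point is a saddle point.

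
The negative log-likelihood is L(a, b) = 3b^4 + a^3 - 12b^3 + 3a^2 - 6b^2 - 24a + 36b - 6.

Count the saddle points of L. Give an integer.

3

L separates as a function of a plus a function of b, so ∇L=0 decouples.
∂L/∂a = 3(a - 2)(a + 4) = 0 at a ∈ {-4, 2}; ∂L/∂b = 12(b - 3)(b - 1)(b + 1) = 0 at b ∈ {-1, 1, 3}.
The Hessian is diagonal: diag(L_aa, L_bb). Second derivatives: L_aa(-4)=-18, L_aa(2)=18; L_bb(-1)=96, L_bb(1)=-48, L_bb(3)=96.
Saddle points occur where the two diagonal entries have opposite signs: (-4, -1), (-4, 3), (2, 1). Count: 3.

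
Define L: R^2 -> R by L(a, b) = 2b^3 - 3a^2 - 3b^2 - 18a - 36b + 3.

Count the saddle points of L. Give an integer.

1

L separates as a function of a plus a function of b, so ∇L=0 decouples.
∂L/∂a = -6(a + 3) = 0 at a ∈ {-3}; ∂L/∂b = 6(b - 3)(b + 2) = 0 at b ∈ {-2, 3}.
The Hessian is diagonal: diag(L_aa, L_bb). Second derivatives: L_aa(-3)=-6; L_bb(-2)=-30, L_bb(3)=30.
Saddle points occur where the two diagonal entries have opposite signs: (-3, 3). Count: 1.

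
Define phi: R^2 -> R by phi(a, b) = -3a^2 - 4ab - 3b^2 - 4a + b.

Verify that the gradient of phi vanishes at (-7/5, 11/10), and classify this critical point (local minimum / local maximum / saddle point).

∇phi = (-6a - 4b - 4, -4a - 6b + 1); substituting (-7/5, 11/10) gives ∇phi = (0, 0), so (-7/5, 11/10) is indeed a critical point.
The Hessian of phi is constant: H = [[-6, -4], [-4, -6]].
det(H) = (-6)·(-6) − (-4)² = 20.
det(H) > 0 and tr(H) = -12 < 0, so H is negative definite and the point is a local maximum.

local maximum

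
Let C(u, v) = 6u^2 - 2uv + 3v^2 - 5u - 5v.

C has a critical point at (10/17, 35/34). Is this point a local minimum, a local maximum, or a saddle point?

The Hessian of C is constant: H = [[12, -2], [-2, 6]].
det(H) = 12·6 − (-2)² = 68.
det(H) > 0 and tr(H) = 18 > 0, so H is positive definite and the point is a local minimum.

local minimum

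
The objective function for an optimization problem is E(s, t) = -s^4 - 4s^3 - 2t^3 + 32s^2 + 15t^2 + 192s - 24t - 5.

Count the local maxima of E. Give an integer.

2

E separates as a function of s plus a function of t, so ∇E=0 decouples.
∂E/∂s = -4(s - 4)(s + 3)(s + 4) = 0 at s ∈ {-4, -3, 4}; ∂E/∂t = -6(t - 4)(t - 1) = 0 at t ∈ {1, 4}.
The Hessian is diagonal: diag(E_ss, E_tt). Second derivatives: E_ss(-4)=-32, E_ss(-3)=28, E_ss(4)=-224; E_tt(1)=18, E_tt(4)=-18.
Local maxima occur where both diagonal entries negative: (-4, 4), (4, 4). Count: 2.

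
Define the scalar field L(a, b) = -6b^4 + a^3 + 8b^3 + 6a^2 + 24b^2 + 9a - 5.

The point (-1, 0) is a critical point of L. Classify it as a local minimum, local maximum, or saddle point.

The mixed partial ∂²L/∂a∂b is 0, so the Hessian at any point is diag(L_aa, L_bb) = diag(6(a + 2), 24(-3b^2 + 2b + 2)).
At (-1, 0): H = diag(6, 48).
Both eigenvalues are positive, so H is positive definite: a local minimum.

local minimum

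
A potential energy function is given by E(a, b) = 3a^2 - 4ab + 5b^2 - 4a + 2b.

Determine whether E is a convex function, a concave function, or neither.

E is quadratic, so its Hessian is the constant matrix H = [[6, -4], [-4, 10]].
det(H) = 44, tr(H) = 16.
det(H) > 0 and tr(H) > 0, so H is positive definite everywhere: convex.

convex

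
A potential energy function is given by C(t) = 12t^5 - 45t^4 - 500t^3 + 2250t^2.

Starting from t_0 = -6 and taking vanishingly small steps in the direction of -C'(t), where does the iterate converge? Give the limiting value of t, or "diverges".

diverges

C'(t) = 60t(t - 5)(t - 3)(t + 5), so C'(-6) = 35640.
Gradient descent moves in the -C' direction, i.e. t is decreasing.
There is no critical point below t=-6, and C' keeps the same sign, so the iterate runs off to −∞.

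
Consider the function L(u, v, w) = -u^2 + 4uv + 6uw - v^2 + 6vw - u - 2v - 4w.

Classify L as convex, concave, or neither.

L is quadratic, so its Hessian is the constant matrix H = [[-2, 4, 6], [4, -2, 6], [6, 6, 0]].
Leading principal minors: -2, -12, 432.
Neither pattern holds ⇒ H is indefinite ⇒ neither convex nor concave.

neither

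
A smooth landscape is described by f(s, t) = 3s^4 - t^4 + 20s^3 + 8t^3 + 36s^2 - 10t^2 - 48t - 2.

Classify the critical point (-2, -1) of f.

local maximum

The mixed partial ∂²f/∂s∂t is 0, so the Hessian at any point is diag(f_ss, f_tt) = diag(12(3s^2 + 10s + 6), 4(-3t^2 + 12t - 5)).
At (-2, -1): H = diag(-24, -80).
Both eigenvalues are negative, so H is negative definite: a local maximum.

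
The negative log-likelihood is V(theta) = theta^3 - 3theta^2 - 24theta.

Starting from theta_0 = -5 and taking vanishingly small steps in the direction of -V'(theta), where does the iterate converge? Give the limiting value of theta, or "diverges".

diverges

V'(theta) = 3(theta - 4)(theta + 2), so V'(-5) = 81.
Gradient descent moves in the -V' direction, i.e. theta is decreasing.
There is no critical point below theta=-5, and V' keeps the same sign, so the iterate runs off to −∞.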